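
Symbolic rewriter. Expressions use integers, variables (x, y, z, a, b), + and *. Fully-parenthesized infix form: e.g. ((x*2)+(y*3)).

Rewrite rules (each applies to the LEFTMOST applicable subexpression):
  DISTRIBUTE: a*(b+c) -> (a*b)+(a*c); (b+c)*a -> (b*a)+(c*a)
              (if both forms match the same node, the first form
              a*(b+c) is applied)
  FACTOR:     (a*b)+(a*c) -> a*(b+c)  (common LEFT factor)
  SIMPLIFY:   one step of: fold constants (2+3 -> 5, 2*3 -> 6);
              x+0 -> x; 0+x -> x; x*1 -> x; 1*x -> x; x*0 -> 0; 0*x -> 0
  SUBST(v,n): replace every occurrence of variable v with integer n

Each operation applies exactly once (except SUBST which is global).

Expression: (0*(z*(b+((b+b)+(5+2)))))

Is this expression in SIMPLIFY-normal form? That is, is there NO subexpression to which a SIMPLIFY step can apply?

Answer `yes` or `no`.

Answer: no

Derivation:
Expression: (0*(z*(b+((b+b)+(5+2)))))
Scanning for simplifiable subexpressions (pre-order)...
  at root: (0*(z*(b+((b+b)+(5+2))))) (SIMPLIFIABLE)
  at R: (z*(b+((b+b)+(5+2)))) (not simplifiable)
  at RR: (b+((b+b)+(5+2))) (not simplifiable)
  at RRR: ((b+b)+(5+2)) (not simplifiable)
  at RRRL: (b+b) (not simplifiable)
  at RRRR: (5+2) (SIMPLIFIABLE)
Found simplifiable subexpr at path root: (0*(z*(b+((b+b)+(5+2)))))
One SIMPLIFY step would give: 0
-> NOT in normal form.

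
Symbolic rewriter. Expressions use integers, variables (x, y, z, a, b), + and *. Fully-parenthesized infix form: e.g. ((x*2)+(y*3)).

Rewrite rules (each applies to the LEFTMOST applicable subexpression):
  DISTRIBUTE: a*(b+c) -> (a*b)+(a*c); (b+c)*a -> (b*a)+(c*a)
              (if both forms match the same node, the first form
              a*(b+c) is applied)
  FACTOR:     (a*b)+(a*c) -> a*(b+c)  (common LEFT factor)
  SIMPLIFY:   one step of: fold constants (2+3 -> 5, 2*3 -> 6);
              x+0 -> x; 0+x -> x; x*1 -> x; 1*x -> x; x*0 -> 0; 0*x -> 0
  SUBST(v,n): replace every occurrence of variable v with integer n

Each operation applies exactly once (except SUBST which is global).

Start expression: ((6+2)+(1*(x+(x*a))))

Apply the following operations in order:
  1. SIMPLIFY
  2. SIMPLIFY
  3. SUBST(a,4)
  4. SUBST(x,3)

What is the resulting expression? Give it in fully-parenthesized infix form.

Start: ((6+2)+(1*(x+(x*a))))
Apply SIMPLIFY at L (target: (6+2)): ((6+2)+(1*(x+(x*a)))) -> (8+(1*(x+(x*a))))
Apply SIMPLIFY at R (target: (1*(x+(x*a)))): (8+(1*(x+(x*a)))) -> (8+(x+(x*a)))
Apply SUBST(a,4): (8+(x+(x*a))) -> (8+(x+(x*4)))
Apply SUBST(x,3): (8+(x+(x*4))) -> (8+(3+(3*4)))

Answer: (8+(3+(3*4)))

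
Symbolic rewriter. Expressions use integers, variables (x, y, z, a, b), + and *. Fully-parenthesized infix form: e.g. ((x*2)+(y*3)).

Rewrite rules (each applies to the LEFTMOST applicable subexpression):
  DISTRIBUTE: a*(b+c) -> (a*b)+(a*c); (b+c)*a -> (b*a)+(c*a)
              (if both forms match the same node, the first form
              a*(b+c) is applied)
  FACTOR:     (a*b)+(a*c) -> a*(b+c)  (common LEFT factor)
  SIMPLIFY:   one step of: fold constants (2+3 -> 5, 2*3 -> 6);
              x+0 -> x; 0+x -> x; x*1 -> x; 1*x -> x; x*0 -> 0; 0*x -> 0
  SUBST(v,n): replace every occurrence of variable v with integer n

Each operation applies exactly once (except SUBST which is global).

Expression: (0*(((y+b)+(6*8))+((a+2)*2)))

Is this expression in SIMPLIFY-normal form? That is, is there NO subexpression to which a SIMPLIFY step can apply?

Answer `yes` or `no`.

Expression: (0*(((y+b)+(6*8))+((a+2)*2)))
Scanning for simplifiable subexpressions (pre-order)...
  at root: (0*(((y+b)+(6*8))+((a+2)*2))) (SIMPLIFIABLE)
  at R: (((y+b)+(6*8))+((a+2)*2)) (not simplifiable)
  at RL: ((y+b)+(6*8)) (not simplifiable)
  at RLL: (y+b) (not simplifiable)
  at RLR: (6*8) (SIMPLIFIABLE)
  at RR: ((a+2)*2) (not simplifiable)
  at RRL: (a+2) (not simplifiable)
Found simplifiable subexpr at path root: (0*(((y+b)+(6*8))+((a+2)*2)))
One SIMPLIFY step would give: 0
-> NOT in normal form.

Answer: no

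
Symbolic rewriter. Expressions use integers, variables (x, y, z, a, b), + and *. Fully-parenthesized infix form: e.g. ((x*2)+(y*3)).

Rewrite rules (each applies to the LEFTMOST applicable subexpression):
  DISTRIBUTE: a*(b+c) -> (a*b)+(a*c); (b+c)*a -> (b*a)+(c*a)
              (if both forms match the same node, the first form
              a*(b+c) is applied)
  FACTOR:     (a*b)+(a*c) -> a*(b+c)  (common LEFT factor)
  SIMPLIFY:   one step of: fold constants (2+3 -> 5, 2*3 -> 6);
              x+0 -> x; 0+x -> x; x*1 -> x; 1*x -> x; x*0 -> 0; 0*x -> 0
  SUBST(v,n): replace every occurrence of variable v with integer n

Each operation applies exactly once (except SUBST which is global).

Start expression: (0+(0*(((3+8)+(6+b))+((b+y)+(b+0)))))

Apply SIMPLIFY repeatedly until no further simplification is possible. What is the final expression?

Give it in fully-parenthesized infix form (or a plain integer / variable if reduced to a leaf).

Start: (0+(0*(((3+8)+(6+b))+((b+y)+(b+0)))))
Step 1: at root: (0+(0*(((3+8)+(6+b))+((b+y)+(b+0))))) -> (0*(((3+8)+(6+b))+((b+y)+(b+0)))); overall: (0+(0*(((3+8)+(6+b))+((b+y)+(b+0))))) -> (0*(((3+8)+(6+b))+((b+y)+(b+0))))
Step 2: at root: (0*(((3+8)+(6+b))+((b+y)+(b+0)))) -> 0; overall: (0*(((3+8)+(6+b))+((b+y)+(b+0)))) -> 0
Fixed point: 0

Answer: 0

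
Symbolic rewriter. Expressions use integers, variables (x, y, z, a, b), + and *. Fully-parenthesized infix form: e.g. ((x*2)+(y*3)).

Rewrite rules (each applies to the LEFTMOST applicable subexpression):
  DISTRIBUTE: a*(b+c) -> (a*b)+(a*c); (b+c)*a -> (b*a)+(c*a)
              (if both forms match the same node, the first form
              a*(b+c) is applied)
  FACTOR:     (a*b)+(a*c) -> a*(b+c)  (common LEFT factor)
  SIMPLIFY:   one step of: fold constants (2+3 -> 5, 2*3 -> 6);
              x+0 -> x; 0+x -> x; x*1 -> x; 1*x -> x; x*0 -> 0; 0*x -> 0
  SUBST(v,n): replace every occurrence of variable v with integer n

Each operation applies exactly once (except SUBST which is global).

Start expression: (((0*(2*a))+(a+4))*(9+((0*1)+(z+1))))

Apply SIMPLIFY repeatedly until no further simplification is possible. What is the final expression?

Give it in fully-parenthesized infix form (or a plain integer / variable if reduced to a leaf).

Answer: ((a+4)*(9+(z+1)))

Derivation:
Start: (((0*(2*a))+(a+4))*(9+((0*1)+(z+1))))
Step 1: at LL: (0*(2*a)) -> 0; overall: (((0*(2*a))+(a+4))*(9+((0*1)+(z+1)))) -> ((0+(a+4))*(9+((0*1)+(z+1))))
Step 2: at L: (0+(a+4)) -> (a+4); overall: ((0+(a+4))*(9+((0*1)+(z+1)))) -> ((a+4)*(9+((0*1)+(z+1))))
Step 3: at RRL: (0*1) -> 0; overall: ((a+4)*(9+((0*1)+(z+1)))) -> ((a+4)*(9+(0+(z+1))))
Step 4: at RR: (0+(z+1)) -> (z+1); overall: ((a+4)*(9+(0+(z+1)))) -> ((a+4)*(9+(z+1)))
Fixed point: ((a+4)*(9+(z+1)))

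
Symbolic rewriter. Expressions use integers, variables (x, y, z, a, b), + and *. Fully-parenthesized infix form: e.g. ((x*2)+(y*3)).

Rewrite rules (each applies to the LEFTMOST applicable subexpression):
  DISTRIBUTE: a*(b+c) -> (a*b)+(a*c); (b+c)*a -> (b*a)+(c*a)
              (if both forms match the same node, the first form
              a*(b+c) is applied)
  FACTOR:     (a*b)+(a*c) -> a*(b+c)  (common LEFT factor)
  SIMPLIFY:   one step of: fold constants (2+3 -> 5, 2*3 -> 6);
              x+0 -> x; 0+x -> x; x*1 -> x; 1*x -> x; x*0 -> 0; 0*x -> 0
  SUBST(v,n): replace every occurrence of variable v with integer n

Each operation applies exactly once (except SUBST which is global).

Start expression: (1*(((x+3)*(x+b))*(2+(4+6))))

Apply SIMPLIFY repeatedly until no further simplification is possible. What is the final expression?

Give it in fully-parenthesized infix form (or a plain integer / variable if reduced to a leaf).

Start: (1*(((x+3)*(x+b))*(2+(4+6))))
Step 1: at root: (1*(((x+3)*(x+b))*(2+(4+6)))) -> (((x+3)*(x+b))*(2+(4+6))); overall: (1*(((x+3)*(x+b))*(2+(4+6)))) -> (((x+3)*(x+b))*(2+(4+6)))
Step 2: at RR: (4+6) -> 10; overall: (((x+3)*(x+b))*(2+(4+6))) -> (((x+3)*(x+b))*(2+10))
Step 3: at R: (2+10) -> 12; overall: (((x+3)*(x+b))*(2+10)) -> (((x+3)*(x+b))*12)
Fixed point: (((x+3)*(x+b))*12)

Answer: (((x+3)*(x+b))*12)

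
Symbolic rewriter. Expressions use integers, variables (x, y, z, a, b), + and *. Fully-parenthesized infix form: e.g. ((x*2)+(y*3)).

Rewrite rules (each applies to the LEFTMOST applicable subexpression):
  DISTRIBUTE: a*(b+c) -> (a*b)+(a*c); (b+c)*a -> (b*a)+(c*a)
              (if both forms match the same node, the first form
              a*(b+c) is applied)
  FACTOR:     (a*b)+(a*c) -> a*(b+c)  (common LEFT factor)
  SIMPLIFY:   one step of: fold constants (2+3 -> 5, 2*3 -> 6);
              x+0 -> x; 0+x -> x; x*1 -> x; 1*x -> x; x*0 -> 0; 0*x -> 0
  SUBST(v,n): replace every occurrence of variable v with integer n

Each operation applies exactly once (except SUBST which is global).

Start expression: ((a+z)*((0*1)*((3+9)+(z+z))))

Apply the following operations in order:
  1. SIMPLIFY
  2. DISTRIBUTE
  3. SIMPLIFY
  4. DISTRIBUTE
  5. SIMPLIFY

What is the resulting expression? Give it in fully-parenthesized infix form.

Start: ((a+z)*((0*1)*((3+9)+(z+z))))
Apply SIMPLIFY at RL (target: (0*1)): ((a+z)*((0*1)*((3+9)+(z+z)))) -> ((a+z)*(0*((3+9)+(z+z))))
Apply DISTRIBUTE at root (target: ((a+z)*(0*((3+9)+(z+z))))): ((a+z)*(0*((3+9)+(z+z)))) -> ((a*(0*((3+9)+(z+z))))+(z*(0*((3+9)+(z+z)))))
Apply SIMPLIFY at LR (target: (0*((3+9)+(z+z)))): ((a*(0*((3+9)+(z+z))))+(z*(0*((3+9)+(z+z))))) -> ((a*0)+(z*(0*((3+9)+(z+z)))))
Apply DISTRIBUTE at RR (target: (0*((3+9)+(z+z)))): ((a*0)+(z*(0*((3+9)+(z+z))))) -> ((a*0)+(z*((0*(3+9))+(0*(z+z)))))
Apply SIMPLIFY at L (target: (a*0)): ((a*0)+(z*((0*(3+9))+(0*(z+z))))) -> (0+(z*((0*(3+9))+(0*(z+z)))))

Answer: (0+(z*((0*(3+9))+(0*(z+z)))))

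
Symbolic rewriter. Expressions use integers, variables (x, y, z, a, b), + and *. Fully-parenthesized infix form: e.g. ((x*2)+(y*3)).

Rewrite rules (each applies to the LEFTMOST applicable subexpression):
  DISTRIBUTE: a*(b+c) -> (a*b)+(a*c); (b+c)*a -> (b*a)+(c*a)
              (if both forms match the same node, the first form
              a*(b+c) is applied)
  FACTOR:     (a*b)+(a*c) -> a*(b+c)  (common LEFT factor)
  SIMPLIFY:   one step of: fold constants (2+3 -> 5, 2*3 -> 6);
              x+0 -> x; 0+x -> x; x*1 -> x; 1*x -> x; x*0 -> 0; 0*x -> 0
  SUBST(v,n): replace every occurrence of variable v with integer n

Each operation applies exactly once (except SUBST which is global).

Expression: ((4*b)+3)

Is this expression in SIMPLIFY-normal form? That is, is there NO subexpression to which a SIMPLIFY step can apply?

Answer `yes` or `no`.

Expression: ((4*b)+3)
Scanning for simplifiable subexpressions (pre-order)...
  at root: ((4*b)+3) (not simplifiable)
  at L: (4*b) (not simplifiable)
Result: no simplifiable subexpression found -> normal form.

Answer: yes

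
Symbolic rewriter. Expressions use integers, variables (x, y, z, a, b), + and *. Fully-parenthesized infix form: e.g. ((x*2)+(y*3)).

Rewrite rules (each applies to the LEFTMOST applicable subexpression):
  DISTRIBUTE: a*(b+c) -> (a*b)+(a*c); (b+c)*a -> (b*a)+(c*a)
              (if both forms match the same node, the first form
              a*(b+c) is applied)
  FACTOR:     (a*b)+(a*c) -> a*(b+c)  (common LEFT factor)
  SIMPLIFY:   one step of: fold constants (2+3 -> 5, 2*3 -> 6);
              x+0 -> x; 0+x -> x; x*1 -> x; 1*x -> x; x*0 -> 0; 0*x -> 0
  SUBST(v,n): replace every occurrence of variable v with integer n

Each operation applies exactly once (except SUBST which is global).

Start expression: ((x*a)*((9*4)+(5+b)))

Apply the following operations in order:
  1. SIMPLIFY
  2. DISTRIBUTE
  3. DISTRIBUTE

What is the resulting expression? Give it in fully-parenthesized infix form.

Answer: (((x*a)*36)+(((x*a)*5)+((x*a)*b)))

Derivation:
Start: ((x*a)*((9*4)+(5+b)))
Apply SIMPLIFY at RL (target: (9*4)): ((x*a)*((9*4)+(5+b))) -> ((x*a)*(36+(5+b)))
Apply DISTRIBUTE at root (target: ((x*a)*(36+(5+b)))): ((x*a)*(36+(5+b))) -> (((x*a)*36)+((x*a)*(5+b)))
Apply DISTRIBUTE at R (target: ((x*a)*(5+b))): (((x*a)*36)+((x*a)*(5+b))) -> (((x*a)*36)+(((x*a)*5)+((x*a)*b)))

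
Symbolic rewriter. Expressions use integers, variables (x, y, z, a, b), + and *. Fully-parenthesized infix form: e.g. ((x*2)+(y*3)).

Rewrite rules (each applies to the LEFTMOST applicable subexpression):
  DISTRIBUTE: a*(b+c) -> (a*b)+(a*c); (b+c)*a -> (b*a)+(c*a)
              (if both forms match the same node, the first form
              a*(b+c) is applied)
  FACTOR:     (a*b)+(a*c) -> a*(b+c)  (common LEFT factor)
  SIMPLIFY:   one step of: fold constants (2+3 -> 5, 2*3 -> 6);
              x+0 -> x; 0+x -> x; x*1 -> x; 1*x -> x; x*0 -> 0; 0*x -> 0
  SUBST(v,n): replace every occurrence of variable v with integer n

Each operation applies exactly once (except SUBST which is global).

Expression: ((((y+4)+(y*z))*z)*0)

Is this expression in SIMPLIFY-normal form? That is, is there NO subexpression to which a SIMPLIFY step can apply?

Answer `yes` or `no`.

Answer: no

Derivation:
Expression: ((((y+4)+(y*z))*z)*0)
Scanning for simplifiable subexpressions (pre-order)...
  at root: ((((y+4)+(y*z))*z)*0) (SIMPLIFIABLE)
  at L: (((y+4)+(y*z))*z) (not simplifiable)
  at LL: ((y+4)+(y*z)) (not simplifiable)
  at LLL: (y+4) (not simplifiable)
  at LLR: (y*z) (not simplifiable)
Found simplifiable subexpr at path root: ((((y+4)+(y*z))*z)*0)
One SIMPLIFY step would give: 0
-> NOT in normal form.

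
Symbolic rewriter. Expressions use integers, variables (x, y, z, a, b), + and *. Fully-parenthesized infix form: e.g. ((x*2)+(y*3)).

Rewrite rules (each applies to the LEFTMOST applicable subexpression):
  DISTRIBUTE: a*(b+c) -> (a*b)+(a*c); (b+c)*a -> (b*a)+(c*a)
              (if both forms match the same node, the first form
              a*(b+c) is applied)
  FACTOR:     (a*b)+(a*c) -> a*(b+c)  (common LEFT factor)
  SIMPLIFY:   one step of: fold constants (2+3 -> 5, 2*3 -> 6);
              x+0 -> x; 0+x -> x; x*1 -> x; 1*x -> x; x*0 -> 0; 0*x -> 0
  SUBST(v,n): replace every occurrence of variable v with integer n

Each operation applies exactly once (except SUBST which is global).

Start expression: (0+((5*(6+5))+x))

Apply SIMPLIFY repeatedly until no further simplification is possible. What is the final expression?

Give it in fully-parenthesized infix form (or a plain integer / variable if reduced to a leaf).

Answer: (55+x)

Derivation:
Start: (0+((5*(6+5))+x))
Step 1: at root: (0+((5*(6+5))+x)) -> ((5*(6+5))+x); overall: (0+((5*(6+5))+x)) -> ((5*(6+5))+x)
Step 2: at LR: (6+5) -> 11; overall: ((5*(6+5))+x) -> ((5*11)+x)
Step 3: at L: (5*11) -> 55; overall: ((5*11)+x) -> (55+x)
Fixed point: (55+x)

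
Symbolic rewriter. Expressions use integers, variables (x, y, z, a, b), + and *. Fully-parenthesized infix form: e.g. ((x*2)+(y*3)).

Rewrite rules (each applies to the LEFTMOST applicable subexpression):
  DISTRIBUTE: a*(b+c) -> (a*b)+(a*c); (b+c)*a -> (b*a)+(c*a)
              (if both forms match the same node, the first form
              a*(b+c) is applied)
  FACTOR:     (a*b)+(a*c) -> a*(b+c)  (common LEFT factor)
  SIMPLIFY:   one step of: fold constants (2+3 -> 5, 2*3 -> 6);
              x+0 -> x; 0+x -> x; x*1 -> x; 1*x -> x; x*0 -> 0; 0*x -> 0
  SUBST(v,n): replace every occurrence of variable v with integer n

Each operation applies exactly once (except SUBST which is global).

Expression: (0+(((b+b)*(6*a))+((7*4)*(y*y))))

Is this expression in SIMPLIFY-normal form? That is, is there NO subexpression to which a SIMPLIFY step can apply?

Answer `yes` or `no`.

Expression: (0+(((b+b)*(6*a))+((7*4)*(y*y))))
Scanning for simplifiable subexpressions (pre-order)...
  at root: (0+(((b+b)*(6*a))+((7*4)*(y*y)))) (SIMPLIFIABLE)
  at R: (((b+b)*(6*a))+((7*4)*(y*y))) (not simplifiable)
  at RL: ((b+b)*(6*a)) (not simplifiable)
  at RLL: (b+b) (not simplifiable)
  at RLR: (6*a) (not simplifiable)
  at RR: ((7*4)*(y*y)) (not simplifiable)
  at RRL: (7*4) (SIMPLIFIABLE)
  at RRR: (y*y) (not simplifiable)
Found simplifiable subexpr at path root: (0+(((b+b)*(6*a))+((7*4)*(y*y))))
One SIMPLIFY step would give: (((b+b)*(6*a))+((7*4)*(y*y)))
-> NOT in normal form.

Answer: no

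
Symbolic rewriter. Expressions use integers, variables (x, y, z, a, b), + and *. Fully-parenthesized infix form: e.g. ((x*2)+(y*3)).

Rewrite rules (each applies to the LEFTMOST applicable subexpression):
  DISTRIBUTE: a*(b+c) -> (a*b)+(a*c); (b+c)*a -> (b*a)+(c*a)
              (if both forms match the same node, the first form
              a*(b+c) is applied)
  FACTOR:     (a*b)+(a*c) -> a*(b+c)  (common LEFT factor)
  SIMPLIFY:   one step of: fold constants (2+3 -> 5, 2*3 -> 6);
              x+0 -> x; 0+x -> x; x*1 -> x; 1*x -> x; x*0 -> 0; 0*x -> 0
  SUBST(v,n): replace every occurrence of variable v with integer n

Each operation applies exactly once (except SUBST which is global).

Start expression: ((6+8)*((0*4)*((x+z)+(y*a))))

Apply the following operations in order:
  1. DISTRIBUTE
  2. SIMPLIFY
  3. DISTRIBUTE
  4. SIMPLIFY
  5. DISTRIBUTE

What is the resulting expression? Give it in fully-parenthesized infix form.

Answer: (((6*0)+(6*(0*(y*a))))+(8*((0*4)*((x+z)+(y*a)))))

Derivation:
Start: ((6+8)*((0*4)*((x+z)+(y*a))))
Apply DISTRIBUTE at root (target: ((6+8)*((0*4)*((x+z)+(y*a))))): ((6+8)*((0*4)*((x+z)+(y*a)))) -> ((6*((0*4)*((x+z)+(y*a))))+(8*((0*4)*((x+z)+(y*a)))))
Apply SIMPLIFY at LRL (target: (0*4)): ((6*((0*4)*((x+z)+(y*a))))+(8*((0*4)*((x+z)+(y*a))))) -> ((6*(0*((x+z)+(y*a))))+(8*((0*4)*((x+z)+(y*a)))))
Apply DISTRIBUTE at LR (target: (0*((x+z)+(y*a)))): ((6*(0*((x+z)+(y*a))))+(8*((0*4)*((x+z)+(y*a))))) -> ((6*((0*(x+z))+(0*(y*a))))+(8*((0*4)*((x+z)+(y*a)))))
Apply SIMPLIFY at LRL (target: (0*(x+z))): ((6*((0*(x+z))+(0*(y*a))))+(8*((0*4)*((x+z)+(y*a))))) -> ((6*(0+(0*(y*a))))+(8*((0*4)*((x+z)+(y*a)))))
Apply DISTRIBUTE at L (target: (6*(0+(0*(y*a))))): ((6*(0+(0*(y*a))))+(8*((0*4)*((x+z)+(y*a))))) -> (((6*0)+(6*(0*(y*a))))+(8*((0*4)*((x+z)+(y*a)))))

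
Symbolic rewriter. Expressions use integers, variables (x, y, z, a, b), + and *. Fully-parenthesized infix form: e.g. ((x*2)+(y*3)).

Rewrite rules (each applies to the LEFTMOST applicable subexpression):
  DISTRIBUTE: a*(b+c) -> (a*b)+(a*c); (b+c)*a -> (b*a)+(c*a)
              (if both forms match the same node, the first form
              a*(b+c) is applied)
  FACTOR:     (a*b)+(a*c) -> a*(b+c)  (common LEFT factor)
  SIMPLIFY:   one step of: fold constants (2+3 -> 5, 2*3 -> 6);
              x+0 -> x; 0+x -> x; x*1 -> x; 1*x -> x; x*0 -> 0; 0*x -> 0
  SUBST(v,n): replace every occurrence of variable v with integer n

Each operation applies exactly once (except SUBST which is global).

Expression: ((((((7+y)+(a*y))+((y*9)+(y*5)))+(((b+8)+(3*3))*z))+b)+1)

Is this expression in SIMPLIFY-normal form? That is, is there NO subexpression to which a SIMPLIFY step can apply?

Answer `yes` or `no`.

Expression: ((((((7+y)+(a*y))+((y*9)+(y*5)))+(((b+8)+(3*3))*z))+b)+1)
Scanning for simplifiable subexpressions (pre-order)...
  at root: ((((((7+y)+(a*y))+((y*9)+(y*5)))+(((b+8)+(3*3))*z))+b)+1) (not simplifiable)
  at L: (((((7+y)+(a*y))+((y*9)+(y*5)))+(((b+8)+(3*3))*z))+b) (not simplifiable)
  at LL: ((((7+y)+(a*y))+((y*9)+(y*5)))+(((b+8)+(3*3))*z)) (not simplifiable)
  at LLL: (((7+y)+(a*y))+((y*9)+(y*5))) (not simplifiable)
  at LLLL: ((7+y)+(a*y)) (not simplifiable)
  at LLLLL: (7+y) (not simplifiable)
  at LLLLR: (a*y) (not simplifiable)
  at LLLR: ((y*9)+(y*5)) (not simplifiable)
  at LLLRL: (y*9) (not simplifiable)
  at LLLRR: (y*5) (not simplifiable)
  at LLR: (((b+8)+(3*3))*z) (not simplifiable)
  at LLRL: ((b+8)+(3*3)) (not simplifiable)
  at LLRLL: (b+8) (not simplifiable)
  at LLRLR: (3*3) (SIMPLIFIABLE)
Found simplifiable subexpr at path LLRLR: (3*3)
One SIMPLIFY step would give: ((((((7+y)+(a*y))+((y*9)+(y*5)))+(((b+8)+9)*z))+b)+1)
-> NOT in normal form.

Answer: no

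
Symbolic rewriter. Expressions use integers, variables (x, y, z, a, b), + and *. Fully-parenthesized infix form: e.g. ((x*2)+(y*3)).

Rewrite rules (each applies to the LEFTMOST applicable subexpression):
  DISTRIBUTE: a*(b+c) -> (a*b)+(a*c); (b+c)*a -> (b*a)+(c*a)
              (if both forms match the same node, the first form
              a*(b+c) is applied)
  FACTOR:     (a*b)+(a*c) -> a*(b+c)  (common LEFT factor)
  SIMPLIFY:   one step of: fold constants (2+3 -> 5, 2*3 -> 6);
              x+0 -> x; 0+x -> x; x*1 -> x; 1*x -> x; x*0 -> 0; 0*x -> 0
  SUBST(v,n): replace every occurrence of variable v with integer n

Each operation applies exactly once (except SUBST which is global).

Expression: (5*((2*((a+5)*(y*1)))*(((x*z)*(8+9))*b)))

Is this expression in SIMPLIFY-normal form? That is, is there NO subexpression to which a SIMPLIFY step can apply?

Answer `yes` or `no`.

Expression: (5*((2*((a+5)*(y*1)))*(((x*z)*(8+9))*b)))
Scanning for simplifiable subexpressions (pre-order)...
  at root: (5*((2*((a+5)*(y*1)))*(((x*z)*(8+9))*b))) (not simplifiable)
  at R: ((2*((a+5)*(y*1)))*(((x*z)*(8+9))*b)) (not simplifiable)
  at RL: (2*((a+5)*(y*1))) (not simplifiable)
  at RLR: ((a+5)*(y*1)) (not simplifiable)
  at RLRL: (a+5) (not simplifiable)
  at RLRR: (y*1) (SIMPLIFIABLE)
  at RR: (((x*z)*(8+9))*b) (not simplifiable)
  at RRL: ((x*z)*(8+9)) (not simplifiable)
  at RRLL: (x*z) (not simplifiable)
  at RRLR: (8+9) (SIMPLIFIABLE)
Found simplifiable subexpr at path RLRR: (y*1)
One SIMPLIFY step would give: (5*((2*((a+5)*y))*(((x*z)*(8+9))*b)))
-> NOT in normal form.

Answer: no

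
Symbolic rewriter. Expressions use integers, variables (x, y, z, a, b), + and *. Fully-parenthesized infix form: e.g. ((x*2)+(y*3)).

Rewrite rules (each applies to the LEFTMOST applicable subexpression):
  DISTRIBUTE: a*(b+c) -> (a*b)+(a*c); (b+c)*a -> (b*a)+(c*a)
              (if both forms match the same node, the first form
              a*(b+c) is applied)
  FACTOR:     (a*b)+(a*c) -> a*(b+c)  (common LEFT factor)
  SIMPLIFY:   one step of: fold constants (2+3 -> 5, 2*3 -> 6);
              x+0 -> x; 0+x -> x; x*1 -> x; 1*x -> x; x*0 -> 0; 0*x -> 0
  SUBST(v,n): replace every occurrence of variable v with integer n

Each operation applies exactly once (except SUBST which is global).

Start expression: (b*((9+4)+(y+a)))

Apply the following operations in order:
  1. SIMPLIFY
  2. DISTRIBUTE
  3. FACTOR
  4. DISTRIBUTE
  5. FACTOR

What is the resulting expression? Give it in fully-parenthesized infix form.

Answer: (b*(13+(y+a)))

Derivation:
Start: (b*((9+4)+(y+a)))
Apply SIMPLIFY at RL (target: (9+4)): (b*((9+4)+(y+a))) -> (b*(13+(y+a)))
Apply DISTRIBUTE at root (target: (b*(13+(y+a)))): (b*(13+(y+a))) -> ((b*13)+(b*(y+a)))
Apply FACTOR at root (target: ((b*13)+(b*(y+a)))): ((b*13)+(b*(y+a))) -> (b*(13+(y+a)))
Apply DISTRIBUTE at root (target: (b*(13+(y+a)))): (b*(13+(y+a))) -> ((b*13)+(b*(y+a)))
Apply FACTOR at root (target: ((b*13)+(b*(y+a)))): ((b*13)+(b*(y+a))) -> (b*(13+(y+a)))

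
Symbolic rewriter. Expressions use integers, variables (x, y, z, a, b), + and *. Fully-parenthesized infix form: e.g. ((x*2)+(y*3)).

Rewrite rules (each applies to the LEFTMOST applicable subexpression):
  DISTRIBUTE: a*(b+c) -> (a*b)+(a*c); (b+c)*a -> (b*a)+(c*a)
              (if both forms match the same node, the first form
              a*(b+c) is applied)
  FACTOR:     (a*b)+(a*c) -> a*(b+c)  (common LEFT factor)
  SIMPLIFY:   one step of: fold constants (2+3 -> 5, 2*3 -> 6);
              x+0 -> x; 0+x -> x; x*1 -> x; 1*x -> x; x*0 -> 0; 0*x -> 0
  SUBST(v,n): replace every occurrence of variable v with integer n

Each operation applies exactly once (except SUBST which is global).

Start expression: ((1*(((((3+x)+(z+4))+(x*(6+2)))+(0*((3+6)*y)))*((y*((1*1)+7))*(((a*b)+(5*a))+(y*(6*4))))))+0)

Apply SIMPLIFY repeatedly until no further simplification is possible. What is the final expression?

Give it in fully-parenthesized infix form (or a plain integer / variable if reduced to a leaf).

Start: ((1*(((((3+x)+(z+4))+(x*(6+2)))+(0*((3+6)*y)))*((y*((1*1)+7))*(((a*b)+(5*a))+(y*(6*4))))))+0)
Step 1: at root: ((1*(((((3+x)+(z+4))+(x*(6+2)))+(0*((3+6)*y)))*((y*((1*1)+7))*(((a*b)+(5*a))+(y*(6*4))))))+0) -> (1*(((((3+x)+(z+4))+(x*(6+2)))+(0*((3+6)*y)))*((y*((1*1)+7))*(((a*b)+(5*a))+(y*(6*4)))))); overall: ((1*(((((3+x)+(z+4))+(x*(6+2)))+(0*((3+6)*y)))*((y*((1*1)+7))*(((a*b)+(5*a))+(y*(6*4))))))+0) -> (1*(((((3+x)+(z+4))+(x*(6+2)))+(0*((3+6)*y)))*((y*((1*1)+7))*(((a*b)+(5*a))+(y*(6*4))))))
Step 2: at root: (1*(((((3+x)+(z+4))+(x*(6+2)))+(0*((3+6)*y)))*((y*((1*1)+7))*(((a*b)+(5*a))+(y*(6*4)))))) -> (((((3+x)+(z+4))+(x*(6+2)))+(0*((3+6)*y)))*((y*((1*1)+7))*(((a*b)+(5*a))+(y*(6*4))))); overall: (1*(((((3+x)+(z+4))+(x*(6+2)))+(0*((3+6)*y)))*((y*((1*1)+7))*(((a*b)+(5*a))+(y*(6*4)))))) -> (((((3+x)+(z+4))+(x*(6+2)))+(0*((3+6)*y)))*((y*((1*1)+7))*(((a*b)+(5*a))+(y*(6*4)))))
Step 3: at LLRR: (6+2) -> 8; overall: (((((3+x)+(z+4))+(x*(6+2)))+(0*((3+6)*y)))*((y*((1*1)+7))*(((a*b)+(5*a))+(y*(6*4))))) -> (((((3+x)+(z+4))+(x*8))+(0*((3+6)*y)))*((y*((1*1)+7))*(((a*b)+(5*a))+(y*(6*4)))))
Step 4: at LR: (0*((3+6)*y)) -> 0; overall: (((((3+x)+(z+4))+(x*8))+(0*((3+6)*y)))*((y*((1*1)+7))*(((a*b)+(5*a))+(y*(6*4))))) -> (((((3+x)+(z+4))+(x*8))+0)*((y*((1*1)+7))*(((a*b)+(5*a))+(y*(6*4)))))
Step 5: at L: ((((3+x)+(z+4))+(x*8))+0) -> (((3+x)+(z+4))+(x*8)); overall: (((((3+x)+(z+4))+(x*8))+0)*((y*((1*1)+7))*(((a*b)+(5*a))+(y*(6*4))))) -> ((((3+x)+(z+4))+(x*8))*((y*((1*1)+7))*(((a*b)+(5*a))+(y*(6*4)))))
Step 6: at RLRL: (1*1) -> 1; overall: ((((3+x)+(z+4))+(x*8))*((y*((1*1)+7))*(((a*b)+(5*a))+(y*(6*4))))) -> ((((3+x)+(z+4))+(x*8))*((y*(1+7))*(((a*b)+(5*a))+(y*(6*4)))))
Step 7: at RLR: (1+7) -> 8; overall: ((((3+x)+(z+4))+(x*8))*((y*(1+7))*(((a*b)+(5*a))+(y*(6*4))))) -> ((((3+x)+(z+4))+(x*8))*((y*8)*(((a*b)+(5*a))+(y*(6*4)))))
Step 8: at RRRR: (6*4) -> 24; overall: ((((3+x)+(z+4))+(x*8))*((y*8)*(((a*b)+(5*a))+(y*(6*4))))) -> ((((3+x)+(z+4))+(x*8))*((y*8)*(((a*b)+(5*a))+(y*24))))
Fixed point: ((((3+x)+(z+4))+(x*8))*((y*8)*(((a*b)+(5*a))+(y*24))))

Answer: ((((3+x)+(z+4))+(x*8))*((y*8)*(((a*b)+(5*a))+(y*24))))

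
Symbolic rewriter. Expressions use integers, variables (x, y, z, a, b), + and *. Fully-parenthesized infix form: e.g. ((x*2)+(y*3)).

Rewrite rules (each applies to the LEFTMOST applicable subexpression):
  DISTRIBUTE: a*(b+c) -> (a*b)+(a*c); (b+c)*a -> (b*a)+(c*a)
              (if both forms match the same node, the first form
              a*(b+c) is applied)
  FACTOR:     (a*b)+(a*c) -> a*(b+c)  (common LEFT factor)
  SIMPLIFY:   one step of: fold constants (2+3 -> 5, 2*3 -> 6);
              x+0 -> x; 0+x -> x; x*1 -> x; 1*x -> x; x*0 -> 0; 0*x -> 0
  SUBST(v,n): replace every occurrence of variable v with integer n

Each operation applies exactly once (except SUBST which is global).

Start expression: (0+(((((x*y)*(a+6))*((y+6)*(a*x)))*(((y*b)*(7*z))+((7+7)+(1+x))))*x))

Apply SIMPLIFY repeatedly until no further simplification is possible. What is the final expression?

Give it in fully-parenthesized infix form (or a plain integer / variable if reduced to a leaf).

Start: (0+(((((x*y)*(a+6))*((y+6)*(a*x)))*(((y*b)*(7*z))+((7+7)+(1+x))))*x))
Step 1: at root: (0+(((((x*y)*(a+6))*((y+6)*(a*x)))*(((y*b)*(7*z))+((7+7)+(1+x))))*x)) -> (((((x*y)*(a+6))*((y+6)*(a*x)))*(((y*b)*(7*z))+((7+7)+(1+x))))*x); overall: (0+(((((x*y)*(a+6))*((y+6)*(a*x)))*(((y*b)*(7*z))+((7+7)+(1+x))))*x)) -> (((((x*y)*(a+6))*((y+6)*(a*x)))*(((y*b)*(7*z))+((7+7)+(1+x))))*x)
Step 2: at LRRL: (7+7) -> 14; overall: (((((x*y)*(a+6))*((y+6)*(a*x)))*(((y*b)*(7*z))+((7+7)+(1+x))))*x) -> (((((x*y)*(a+6))*((y+6)*(a*x)))*(((y*b)*(7*z))+(14+(1+x))))*x)
Fixed point: (((((x*y)*(a+6))*((y+6)*(a*x)))*(((y*b)*(7*z))+(14+(1+x))))*x)

Answer: (((((x*y)*(a+6))*((y+6)*(a*x)))*(((y*b)*(7*z))+(14+(1+x))))*x)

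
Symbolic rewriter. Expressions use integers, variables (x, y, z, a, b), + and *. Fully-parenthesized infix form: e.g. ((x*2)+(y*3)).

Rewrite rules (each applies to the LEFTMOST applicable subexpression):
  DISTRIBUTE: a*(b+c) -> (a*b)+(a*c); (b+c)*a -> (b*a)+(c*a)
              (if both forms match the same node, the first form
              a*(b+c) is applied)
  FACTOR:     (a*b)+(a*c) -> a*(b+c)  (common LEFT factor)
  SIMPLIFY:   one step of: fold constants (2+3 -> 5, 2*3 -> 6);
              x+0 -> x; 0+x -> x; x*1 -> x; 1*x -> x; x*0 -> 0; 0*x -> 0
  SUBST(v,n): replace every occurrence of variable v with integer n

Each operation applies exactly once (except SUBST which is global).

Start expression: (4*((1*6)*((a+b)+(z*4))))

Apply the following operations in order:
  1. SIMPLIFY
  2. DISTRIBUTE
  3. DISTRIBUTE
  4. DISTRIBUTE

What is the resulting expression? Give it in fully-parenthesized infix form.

Answer: ((4*((6*a)+(6*b)))+(4*(6*(z*4))))

Derivation:
Start: (4*((1*6)*((a+b)+(z*4))))
Apply SIMPLIFY at RL (target: (1*6)): (4*((1*6)*((a+b)+(z*4)))) -> (4*(6*((a+b)+(z*4))))
Apply DISTRIBUTE at R (target: (6*((a+b)+(z*4)))): (4*(6*((a+b)+(z*4)))) -> (4*((6*(a+b))+(6*(z*4))))
Apply DISTRIBUTE at root (target: (4*((6*(a+b))+(6*(z*4))))): (4*((6*(a+b))+(6*(z*4)))) -> ((4*(6*(a+b)))+(4*(6*(z*4))))
Apply DISTRIBUTE at LR (target: (6*(a+b))): ((4*(6*(a+b)))+(4*(6*(z*4)))) -> ((4*((6*a)+(6*b)))+(4*(6*(z*4))))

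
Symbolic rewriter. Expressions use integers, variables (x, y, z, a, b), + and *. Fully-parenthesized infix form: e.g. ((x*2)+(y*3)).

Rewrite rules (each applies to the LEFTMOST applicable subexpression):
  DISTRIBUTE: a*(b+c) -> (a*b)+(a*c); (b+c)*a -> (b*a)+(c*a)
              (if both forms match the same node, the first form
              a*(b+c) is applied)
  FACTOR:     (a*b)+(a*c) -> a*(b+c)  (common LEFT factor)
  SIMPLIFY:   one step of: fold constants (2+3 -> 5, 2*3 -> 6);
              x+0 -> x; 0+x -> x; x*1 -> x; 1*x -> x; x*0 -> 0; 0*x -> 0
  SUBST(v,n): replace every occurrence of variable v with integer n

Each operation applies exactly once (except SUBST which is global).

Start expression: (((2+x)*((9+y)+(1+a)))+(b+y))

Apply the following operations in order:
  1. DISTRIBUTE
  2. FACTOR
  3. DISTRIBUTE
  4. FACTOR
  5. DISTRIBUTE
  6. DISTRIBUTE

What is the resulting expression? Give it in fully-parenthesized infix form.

Answer: (((((2+x)*9)+((2+x)*y))+((2+x)*(1+a)))+(b+y))

Derivation:
Start: (((2+x)*((9+y)+(1+a)))+(b+y))
Apply DISTRIBUTE at L (target: ((2+x)*((9+y)+(1+a)))): (((2+x)*((9+y)+(1+a)))+(b+y)) -> ((((2+x)*(9+y))+((2+x)*(1+a)))+(b+y))
Apply FACTOR at L (target: (((2+x)*(9+y))+((2+x)*(1+a)))): ((((2+x)*(9+y))+((2+x)*(1+a)))+(b+y)) -> (((2+x)*((9+y)+(1+a)))+(b+y))
Apply DISTRIBUTE at L (target: ((2+x)*((9+y)+(1+a)))): (((2+x)*((9+y)+(1+a)))+(b+y)) -> ((((2+x)*(9+y))+((2+x)*(1+a)))+(b+y))
Apply FACTOR at L (target: (((2+x)*(9+y))+((2+x)*(1+a)))): ((((2+x)*(9+y))+((2+x)*(1+a)))+(b+y)) -> (((2+x)*((9+y)+(1+a)))+(b+y))
Apply DISTRIBUTE at L (target: ((2+x)*((9+y)+(1+a)))): (((2+x)*((9+y)+(1+a)))+(b+y)) -> ((((2+x)*(9+y))+((2+x)*(1+a)))+(b+y))
Apply DISTRIBUTE at LL (target: ((2+x)*(9+y))): ((((2+x)*(9+y))+((2+x)*(1+a)))+(b+y)) -> (((((2+x)*9)+((2+x)*y))+((2+x)*(1+a)))+(b+y))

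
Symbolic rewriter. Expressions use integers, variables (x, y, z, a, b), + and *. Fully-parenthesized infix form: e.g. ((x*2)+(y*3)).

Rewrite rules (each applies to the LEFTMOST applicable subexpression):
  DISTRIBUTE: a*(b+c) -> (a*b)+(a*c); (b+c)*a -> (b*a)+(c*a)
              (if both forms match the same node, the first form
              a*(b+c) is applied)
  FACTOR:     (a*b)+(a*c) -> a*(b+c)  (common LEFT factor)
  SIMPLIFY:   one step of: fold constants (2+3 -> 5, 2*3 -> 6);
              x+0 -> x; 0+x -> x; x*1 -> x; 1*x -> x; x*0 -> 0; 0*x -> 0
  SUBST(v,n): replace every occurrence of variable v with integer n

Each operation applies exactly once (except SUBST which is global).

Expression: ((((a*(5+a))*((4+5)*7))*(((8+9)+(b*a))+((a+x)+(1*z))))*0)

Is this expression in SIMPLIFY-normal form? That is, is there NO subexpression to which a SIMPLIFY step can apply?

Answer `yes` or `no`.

Expression: ((((a*(5+a))*((4+5)*7))*(((8+9)+(b*a))+((a+x)+(1*z))))*0)
Scanning for simplifiable subexpressions (pre-order)...
  at root: ((((a*(5+a))*((4+5)*7))*(((8+9)+(b*a))+((a+x)+(1*z))))*0) (SIMPLIFIABLE)
  at L: (((a*(5+a))*((4+5)*7))*(((8+9)+(b*a))+((a+x)+(1*z)))) (not simplifiable)
  at LL: ((a*(5+a))*((4+5)*7)) (not simplifiable)
  at LLL: (a*(5+a)) (not simplifiable)
  at LLLR: (5+a) (not simplifiable)
  at LLR: ((4+5)*7) (not simplifiable)
  at LLRL: (4+5) (SIMPLIFIABLE)
  at LR: (((8+9)+(b*a))+((a+x)+(1*z))) (not simplifiable)
  at LRL: ((8+9)+(b*a)) (not simplifiable)
  at LRLL: (8+9) (SIMPLIFIABLE)
  at LRLR: (b*a) (not simplifiable)
  at LRR: ((a+x)+(1*z)) (not simplifiable)
  at LRRL: (a+x) (not simplifiable)
  at LRRR: (1*z) (SIMPLIFIABLE)
Found simplifiable subexpr at path root: ((((a*(5+a))*((4+5)*7))*(((8+9)+(b*a))+((a+x)+(1*z))))*0)
One SIMPLIFY step would give: 0
-> NOT in normal form.

Answer: no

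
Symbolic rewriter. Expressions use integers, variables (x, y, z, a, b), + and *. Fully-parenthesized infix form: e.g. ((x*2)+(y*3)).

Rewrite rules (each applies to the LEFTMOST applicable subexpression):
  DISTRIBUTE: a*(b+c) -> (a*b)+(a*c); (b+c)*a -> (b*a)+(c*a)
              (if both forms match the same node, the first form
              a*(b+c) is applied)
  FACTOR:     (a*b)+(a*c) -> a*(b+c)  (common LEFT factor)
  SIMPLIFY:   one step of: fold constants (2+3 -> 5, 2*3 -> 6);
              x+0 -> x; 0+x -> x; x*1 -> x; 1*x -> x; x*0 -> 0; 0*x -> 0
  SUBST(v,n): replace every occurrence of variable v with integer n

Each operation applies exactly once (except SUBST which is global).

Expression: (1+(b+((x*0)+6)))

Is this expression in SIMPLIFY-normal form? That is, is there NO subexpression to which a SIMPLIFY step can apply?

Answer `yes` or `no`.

Expression: (1+(b+((x*0)+6)))
Scanning for simplifiable subexpressions (pre-order)...
  at root: (1+(b+((x*0)+6))) (not simplifiable)
  at R: (b+((x*0)+6)) (not simplifiable)
  at RR: ((x*0)+6) (not simplifiable)
  at RRL: (x*0) (SIMPLIFIABLE)
Found simplifiable subexpr at path RRL: (x*0)
One SIMPLIFY step would give: (1+(b+(0+6)))
-> NOT in normal form.

Answer: no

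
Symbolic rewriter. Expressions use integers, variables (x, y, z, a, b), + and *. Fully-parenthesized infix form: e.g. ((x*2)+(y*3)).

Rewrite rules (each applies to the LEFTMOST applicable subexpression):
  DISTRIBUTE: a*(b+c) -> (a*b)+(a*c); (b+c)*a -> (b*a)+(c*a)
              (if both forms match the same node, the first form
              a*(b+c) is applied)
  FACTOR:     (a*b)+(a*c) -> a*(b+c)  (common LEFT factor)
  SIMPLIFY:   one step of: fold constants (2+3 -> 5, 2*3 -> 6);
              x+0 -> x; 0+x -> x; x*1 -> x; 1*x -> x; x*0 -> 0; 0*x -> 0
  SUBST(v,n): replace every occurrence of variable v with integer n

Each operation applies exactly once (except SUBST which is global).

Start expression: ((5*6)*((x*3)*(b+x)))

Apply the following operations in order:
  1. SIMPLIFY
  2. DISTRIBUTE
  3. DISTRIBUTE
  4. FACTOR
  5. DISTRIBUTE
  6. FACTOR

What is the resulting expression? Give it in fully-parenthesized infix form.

Answer: (30*(((x*3)*b)+((x*3)*x)))

Derivation:
Start: ((5*6)*((x*3)*(b+x)))
Apply SIMPLIFY at L (target: (5*6)): ((5*6)*((x*3)*(b+x))) -> (30*((x*3)*(b+x)))
Apply DISTRIBUTE at R (target: ((x*3)*(b+x))): (30*((x*3)*(b+x))) -> (30*(((x*3)*b)+((x*3)*x)))
Apply DISTRIBUTE at root (target: (30*(((x*3)*b)+((x*3)*x)))): (30*(((x*3)*b)+((x*3)*x))) -> ((30*((x*3)*b))+(30*((x*3)*x)))
Apply FACTOR at root (target: ((30*((x*3)*b))+(30*((x*3)*x)))): ((30*((x*3)*b))+(30*((x*3)*x))) -> (30*(((x*3)*b)+((x*3)*x)))
Apply DISTRIBUTE at root (target: (30*(((x*3)*b)+((x*3)*x)))): (30*(((x*3)*b)+((x*3)*x))) -> ((30*((x*3)*b))+(30*((x*3)*x)))
Apply FACTOR at root (target: ((30*((x*3)*b))+(30*((x*3)*x)))): ((30*((x*3)*b))+(30*((x*3)*x))) -> (30*(((x*3)*b)+((x*3)*x)))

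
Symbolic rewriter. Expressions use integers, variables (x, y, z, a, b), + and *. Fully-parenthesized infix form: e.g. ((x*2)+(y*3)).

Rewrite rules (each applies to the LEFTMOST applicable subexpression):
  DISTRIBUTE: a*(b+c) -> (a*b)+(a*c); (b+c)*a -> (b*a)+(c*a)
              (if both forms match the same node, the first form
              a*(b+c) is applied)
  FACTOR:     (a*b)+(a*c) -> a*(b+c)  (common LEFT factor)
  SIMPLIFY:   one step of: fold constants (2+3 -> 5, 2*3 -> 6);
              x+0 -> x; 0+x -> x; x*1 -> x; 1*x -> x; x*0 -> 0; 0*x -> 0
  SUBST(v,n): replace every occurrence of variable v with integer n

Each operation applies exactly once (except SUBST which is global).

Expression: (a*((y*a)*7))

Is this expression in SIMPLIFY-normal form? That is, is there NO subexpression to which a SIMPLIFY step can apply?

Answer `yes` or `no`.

Answer: yes

Derivation:
Expression: (a*((y*a)*7))
Scanning for simplifiable subexpressions (pre-order)...
  at root: (a*((y*a)*7)) (not simplifiable)
  at R: ((y*a)*7) (not simplifiable)
  at RL: (y*a) (not simplifiable)
Result: no simplifiable subexpression found -> normal form.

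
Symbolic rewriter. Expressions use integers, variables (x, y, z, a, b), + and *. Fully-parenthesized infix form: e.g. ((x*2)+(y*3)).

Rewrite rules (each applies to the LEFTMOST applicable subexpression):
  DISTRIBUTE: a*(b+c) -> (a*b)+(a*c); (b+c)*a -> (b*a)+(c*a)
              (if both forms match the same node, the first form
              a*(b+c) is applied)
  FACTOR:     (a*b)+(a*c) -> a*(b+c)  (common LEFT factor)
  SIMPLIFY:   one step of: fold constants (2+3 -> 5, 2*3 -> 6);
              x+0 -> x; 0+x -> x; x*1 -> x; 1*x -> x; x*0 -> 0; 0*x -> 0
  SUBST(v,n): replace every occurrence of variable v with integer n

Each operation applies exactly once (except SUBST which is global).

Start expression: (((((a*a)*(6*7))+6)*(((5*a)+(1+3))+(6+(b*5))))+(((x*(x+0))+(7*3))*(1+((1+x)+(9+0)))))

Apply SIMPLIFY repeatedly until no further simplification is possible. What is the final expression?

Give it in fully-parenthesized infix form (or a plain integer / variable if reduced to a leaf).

Answer: (((((a*a)*42)+6)*(((5*a)+4)+(6+(b*5))))+(((x*x)+21)*(1+((1+x)+9))))

Derivation:
Start: (((((a*a)*(6*7))+6)*(((5*a)+(1+3))+(6+(b*5))))+(((x*(x+0))+(7*3))*(1+((1+x)+(9+0)))))
Step 1: at LLLR: (6*7) -> 42; overall: (((((a*a)*(6*7))+6)*(((5*a)+(1+3))+(6+(b*5))))+(((x*(x+0))+(7*3))*(1+((1+x)+(9+0))))) -> (((((a*a)*42)+6)*(((5*a)+(1+3))+(6+(b*5))))+(((x*(x+0))+(7*3))*(1+((1+x)+(9+0)))))
Step 2: at LRLR: (1+3) -> 4; overall: (((((a*a)*42)+6)*(((5*a)+(1+3))+(6+(b*5))))+(((x*(x+0))+(7*3))*(1+((1+x)+(9+0))))) -> (((((a*a)*42)+6)*(((5*a)+4)+(6+(b*5))))+(((x*(x+0))+(7*3))*(1+((1+x)+(9+0)))))
Step 3: at RLLR: (x+0) -> x; overall: (((((a*a)*42)+6)*(((5*a)+4)+(6+(b*5))))+(((x*(x+0))+(7*3))*(1+((1+x)+(9+0))))) -> (((((a*a)*42)+6)*(((5*a)+4)+(6+(b*5))))+(((x*x)+(7*3))*(1+((1+x)+(9+0)))))
Step 4: at RLR: (7*3) -> 21; overall: (((((a*a)*42)+6)*(((5*a)+4)+(6+(b*5))))+(((x*x)+(7*3))*(1+((1+x)+(9+0))))) -> (((((a*a)*42)+6)*(((5*a)+4)+(6+(b*5))))+(((x*x)+21)*(1+((1+x)+(9+0)))))
Step 5: at RRRR: (9+0) -> 9; overall: (((((a*a)*42)+6)*(((5*a)+4)+(6+(b*5))))+(((x*x)+21)*(1+((1+x)+(9+0))))) -> (((((a*a)*42)+6)*(((5*a)+4)+(6+(b*5))))+(((x*x)+21)*(1+((1+x)+9))))
Fixed point: (((((a*a)*42)+6)*(((5*a)+4)+(6+(b*5))))+(((x*x)+21)*(1+((1+x)+9))))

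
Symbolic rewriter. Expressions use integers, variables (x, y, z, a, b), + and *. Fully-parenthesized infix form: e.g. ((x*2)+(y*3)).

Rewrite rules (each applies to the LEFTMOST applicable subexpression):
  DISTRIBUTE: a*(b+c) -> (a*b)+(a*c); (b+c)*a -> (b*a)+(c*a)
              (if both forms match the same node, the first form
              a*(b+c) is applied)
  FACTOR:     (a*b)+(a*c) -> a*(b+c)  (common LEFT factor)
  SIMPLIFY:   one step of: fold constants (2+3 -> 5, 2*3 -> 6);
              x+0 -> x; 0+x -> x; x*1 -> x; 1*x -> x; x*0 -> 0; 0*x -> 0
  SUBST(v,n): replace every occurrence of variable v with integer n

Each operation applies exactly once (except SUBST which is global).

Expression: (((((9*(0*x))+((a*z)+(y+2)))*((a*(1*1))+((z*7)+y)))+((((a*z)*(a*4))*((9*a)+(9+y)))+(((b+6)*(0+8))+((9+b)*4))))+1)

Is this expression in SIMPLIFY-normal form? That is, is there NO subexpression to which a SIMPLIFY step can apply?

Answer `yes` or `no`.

Answer: no

Derivation:
Expression: (((((9*(0*x))+((a*z)+(y+2)))*((a*(1*1))+((z*7)+y)))+((((a*z)*(a*4))*((9*a)+(9+y)))+(((b+6)*(0+8))+((9+b)*4))))+1)
Scanning for simplifiable subexpressions (pre-order)...
  at root: (((((9*(0*x))+((a*z)+(y+2)))*((a*(1*1))+((z*7)+y)))+((((a*z)*(a*4))*((9*a)+(9+y)))+(((b+6)*(0+8))+((9+b)*4))))+1) (not simplifiable)
  at L: ((((9*(0*x))+((a*z)+(y+2)))*((a*(1*1))+((z*7)+y)))+((((a*z)*(a*4))*((9*a)+(9+y)))+(((b+6)*(0+8))+((9+b)*4)))) (not simplifiable)
  at LL: (((9*(0*x))+((a*z)+(y+2)))*((a*(1*1))+((z*7)+y))) (not simplifiable)
  at LLL: ((9*(0*x))+((a*z)+(y+2))) (not simplifiable)
  at LLLL: (9*(0*x)) (not simplifiable)
  at LLLLR: (0*x) (SIMPLIFIABLE)
  at LLLR: ((a*z)+(y+2)) (not simplifiable)
  at LLLRL: (a*z) (not simplifiable)
  at LLLRR: (y+2) (not simplifiable)
  at LLR: ((a*(1*1))+((z*7)+y)) (not simplifiable)
  at LLRL: (a*(1*1)) (not simplifiable)
  at LLRLR: (1*1) (SIMPLIFIABLE)
  at LLRR: ((z*7)+y) (not simplifiable)
  at LLRRL: (z*7) (not simplifiable)
  at LR: ((((a*z)*(a*4))*((9*a)+(9+y)))+(((b+6)*(0+8))+((9+b)*4))) (not simplifiable)
  at LRL: (((a*z)*(a*4))*((9*a)+(9+y))) (not simplifiable)
  at LRLL: ((a*z)*(a*4)) (not simplifiable)
  at LRLLL: (a*z) (not simplifiable)
  at LRLLR: (a*4) (not simplifiable)
  at LRLR: ((9*a)+(9+y)) (not simplifiable)
  at LRLRL: (9*a) (not simplifiable)
  at LRLRR: (9+y) (not simplifiable)
  at LRR: (((b+6)*(0+8))+((9+b)*4)) (not simplifiable)
  at LRRL: ((b+6)*(0+8)) (not simplifiable)
  at LRRLL: (b+6) (not simplifiable)
  at LRRLR: (0+8) (SIMPLIFIABLE)
  at LRRR: ((9+b)*4) (not simplifiable)
  at LRRRL: (9+b) (not simplifiable)
Found simplifiable subexpr at path LLLLR: (0*x)
One SIMPLIFY step would give: (((((9*0)+((a*z)+(y+2)))*((a*(1*1))+((z*7)+y)))+((((a*z)*(a*4))*((9*a)+(9+y)))+(((b+6)*(0+8))+((9+b)*4))))+1)
-> NOT in normal form.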